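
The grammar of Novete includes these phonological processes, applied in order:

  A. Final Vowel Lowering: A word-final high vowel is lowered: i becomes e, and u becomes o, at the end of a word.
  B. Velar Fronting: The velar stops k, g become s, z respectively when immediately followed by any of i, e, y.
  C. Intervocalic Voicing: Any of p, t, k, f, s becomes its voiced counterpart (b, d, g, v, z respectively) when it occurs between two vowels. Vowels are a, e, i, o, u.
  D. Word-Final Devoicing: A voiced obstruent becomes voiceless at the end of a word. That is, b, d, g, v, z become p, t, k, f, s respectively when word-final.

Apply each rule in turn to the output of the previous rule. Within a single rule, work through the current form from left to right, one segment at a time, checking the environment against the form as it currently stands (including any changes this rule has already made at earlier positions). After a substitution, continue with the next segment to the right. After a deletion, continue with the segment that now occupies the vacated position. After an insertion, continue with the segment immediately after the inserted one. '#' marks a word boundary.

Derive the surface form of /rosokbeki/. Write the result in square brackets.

[rozokbeze]

A Final Vowel Lowering: [rosokbeki] → [rosokbeke]
B Velar Fronting: [rosokbeke] → [rosokbese]
C Intervocalic Voicing: [rosokbese] → [rozokbeze]
D Word-Final Devoicing: no change — [rozokbeze]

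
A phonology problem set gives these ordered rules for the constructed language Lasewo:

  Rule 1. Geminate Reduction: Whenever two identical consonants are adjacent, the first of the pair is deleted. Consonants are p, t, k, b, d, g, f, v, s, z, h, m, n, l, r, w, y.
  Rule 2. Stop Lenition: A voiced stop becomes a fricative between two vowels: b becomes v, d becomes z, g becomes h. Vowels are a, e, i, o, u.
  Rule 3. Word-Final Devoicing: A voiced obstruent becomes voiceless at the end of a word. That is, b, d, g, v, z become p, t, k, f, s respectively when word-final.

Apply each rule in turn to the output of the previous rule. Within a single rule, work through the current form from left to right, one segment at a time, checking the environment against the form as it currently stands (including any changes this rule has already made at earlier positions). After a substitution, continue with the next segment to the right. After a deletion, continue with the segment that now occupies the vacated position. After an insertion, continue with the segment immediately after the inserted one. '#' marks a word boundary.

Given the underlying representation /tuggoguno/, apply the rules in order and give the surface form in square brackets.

[tuhohuno]

Rule 1 Geminate Reduction: [tuggoguno] → [tugoguno]
Rule 2 Stop Lenition: [tugoguno] → [tuhohuno]
Rule 3 Word-Final Devoicing: no change — [tuhohuno]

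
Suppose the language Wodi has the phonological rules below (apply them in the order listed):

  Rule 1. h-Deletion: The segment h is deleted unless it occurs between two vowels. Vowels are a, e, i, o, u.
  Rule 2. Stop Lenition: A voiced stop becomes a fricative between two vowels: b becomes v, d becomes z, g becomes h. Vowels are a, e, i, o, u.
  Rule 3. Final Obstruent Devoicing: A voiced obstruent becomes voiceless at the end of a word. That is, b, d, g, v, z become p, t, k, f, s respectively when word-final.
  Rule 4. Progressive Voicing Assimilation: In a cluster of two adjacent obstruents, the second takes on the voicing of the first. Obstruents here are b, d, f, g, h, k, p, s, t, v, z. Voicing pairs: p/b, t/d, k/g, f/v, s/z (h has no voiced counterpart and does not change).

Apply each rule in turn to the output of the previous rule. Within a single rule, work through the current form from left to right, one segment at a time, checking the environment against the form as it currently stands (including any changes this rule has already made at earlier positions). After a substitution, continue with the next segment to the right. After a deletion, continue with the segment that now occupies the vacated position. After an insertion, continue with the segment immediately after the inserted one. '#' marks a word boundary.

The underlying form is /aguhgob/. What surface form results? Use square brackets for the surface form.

Rule 1 h-Deletion: [aguhgob] → [agugob]
Rule 2 Stop Lenition: [agugob] → [ahuhob]
Rule 3 Final Obstruent Devoicing: [ahuhob] → [ahuhop]
Rule 4 Progressive Voicing Assimilation: no change — [ahuhop]

[ahuhop]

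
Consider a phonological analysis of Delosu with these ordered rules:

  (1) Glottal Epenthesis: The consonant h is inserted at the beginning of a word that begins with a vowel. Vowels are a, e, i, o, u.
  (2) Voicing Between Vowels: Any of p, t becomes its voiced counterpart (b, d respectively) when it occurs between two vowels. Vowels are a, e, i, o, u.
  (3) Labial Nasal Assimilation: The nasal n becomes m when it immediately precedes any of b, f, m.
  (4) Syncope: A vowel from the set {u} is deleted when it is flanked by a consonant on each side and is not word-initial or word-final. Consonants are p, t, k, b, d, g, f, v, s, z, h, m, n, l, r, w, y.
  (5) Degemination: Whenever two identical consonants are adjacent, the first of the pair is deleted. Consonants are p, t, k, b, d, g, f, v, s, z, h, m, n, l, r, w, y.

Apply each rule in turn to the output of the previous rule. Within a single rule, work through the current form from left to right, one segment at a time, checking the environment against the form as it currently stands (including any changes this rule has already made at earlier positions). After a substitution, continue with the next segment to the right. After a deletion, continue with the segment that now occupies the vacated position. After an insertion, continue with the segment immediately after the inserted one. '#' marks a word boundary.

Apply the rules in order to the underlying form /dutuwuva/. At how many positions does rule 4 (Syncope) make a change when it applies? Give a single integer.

3

(1) Glottal Epenthesis: no change — [dutuwuva]
(2) Voicing Between Vowels: [dutuwuva] → [duduwuva]
(3) Labial Nasal Assimilation: no change — [duduwuva]
(4) Syncope: [duduwuva] → [ddwva]
(5) Degemination: [ddwva] → [dwva]
Rule 4 changed 3 position(s).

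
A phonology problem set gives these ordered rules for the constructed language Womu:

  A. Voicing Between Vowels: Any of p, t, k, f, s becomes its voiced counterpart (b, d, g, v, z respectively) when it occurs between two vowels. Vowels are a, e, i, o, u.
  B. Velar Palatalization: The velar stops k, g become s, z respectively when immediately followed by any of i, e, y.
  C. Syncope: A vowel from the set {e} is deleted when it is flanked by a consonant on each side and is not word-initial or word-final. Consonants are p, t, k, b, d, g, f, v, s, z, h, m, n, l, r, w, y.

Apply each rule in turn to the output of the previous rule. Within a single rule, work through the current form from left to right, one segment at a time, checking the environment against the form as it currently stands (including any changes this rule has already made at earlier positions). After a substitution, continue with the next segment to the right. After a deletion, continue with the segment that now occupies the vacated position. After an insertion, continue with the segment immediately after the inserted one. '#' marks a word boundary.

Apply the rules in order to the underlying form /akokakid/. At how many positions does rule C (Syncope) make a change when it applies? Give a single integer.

0

A Voicing Between Vowels: [akokakid] → [agogagid]
B Velar Palatalization: [agogagid] → [agogazid]
C Syncope: no change — [agogazid]
Rule C changed 0 position(s).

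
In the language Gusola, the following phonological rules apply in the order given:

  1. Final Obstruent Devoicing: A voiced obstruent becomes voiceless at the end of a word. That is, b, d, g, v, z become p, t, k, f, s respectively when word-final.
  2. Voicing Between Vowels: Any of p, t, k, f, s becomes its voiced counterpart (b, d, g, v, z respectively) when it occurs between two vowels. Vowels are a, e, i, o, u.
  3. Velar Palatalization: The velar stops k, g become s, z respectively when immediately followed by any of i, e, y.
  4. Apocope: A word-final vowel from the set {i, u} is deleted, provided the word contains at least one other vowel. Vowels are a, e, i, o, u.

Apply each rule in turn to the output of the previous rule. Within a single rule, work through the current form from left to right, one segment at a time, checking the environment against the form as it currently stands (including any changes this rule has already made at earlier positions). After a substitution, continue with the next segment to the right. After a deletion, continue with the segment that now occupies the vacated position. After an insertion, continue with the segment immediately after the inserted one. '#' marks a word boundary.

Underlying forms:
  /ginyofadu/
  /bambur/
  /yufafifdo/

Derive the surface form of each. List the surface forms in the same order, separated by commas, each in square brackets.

[zinyovad], [bambur], [yuvavifdo]

/ginyofadu/:
  1 Final Obstruent Devoicing: no change — [ginyofadu]
  2 Voicing Between Vowels: [ginyofadu] → [ginyovadu]
  3 Velar Palatalization: [ginyovadu] → [zinyovadu]
  4 Apocope: [zinyovadu] → [zinyovad]
/bambur/:
  1 Final Obstruent Devoicing: no change — [bambur]
  2 Voicing Between Vowels: no change — [bambur]
  3 Velar Palatalization: no change — [bambur]
  4 Apocope: no change — [bambur]
/yufafifdo/:
  1 Final Obstruent Devoicing: no change — [yufafifdo]
  2 Voicing Between Vowels: [yufafifdo] → [yuvavifdo]
  3 Velar Palatalization: no change — [yuvavifdo]
  4 Apocope: no change — [yuvavifdo]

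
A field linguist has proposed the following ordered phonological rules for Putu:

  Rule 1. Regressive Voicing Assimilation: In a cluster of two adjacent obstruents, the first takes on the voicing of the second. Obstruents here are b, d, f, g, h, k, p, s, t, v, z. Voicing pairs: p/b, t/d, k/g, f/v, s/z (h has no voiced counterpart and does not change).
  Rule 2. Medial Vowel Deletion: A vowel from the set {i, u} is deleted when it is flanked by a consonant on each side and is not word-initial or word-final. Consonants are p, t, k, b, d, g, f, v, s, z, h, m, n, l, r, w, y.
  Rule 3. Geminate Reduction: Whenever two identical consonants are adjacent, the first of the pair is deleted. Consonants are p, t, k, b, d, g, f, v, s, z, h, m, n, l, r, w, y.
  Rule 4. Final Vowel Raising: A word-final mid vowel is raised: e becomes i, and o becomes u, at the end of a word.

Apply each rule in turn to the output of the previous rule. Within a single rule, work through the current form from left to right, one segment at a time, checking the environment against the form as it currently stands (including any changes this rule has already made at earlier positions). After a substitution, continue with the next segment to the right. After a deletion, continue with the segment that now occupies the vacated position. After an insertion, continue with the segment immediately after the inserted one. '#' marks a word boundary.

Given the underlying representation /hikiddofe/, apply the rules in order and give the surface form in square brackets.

[hkdofi]

Rule 1 Regressive Voicing Assimilation: no change — [hikiddofe]
Rule 2 Medial Vowel Deletion: [hikiddofe] → [hkddofe]
Rule 3 Geminate Reduction: [hkddofe] → [hkdofe]
Rule 4 Final Vowel Raising: [hkdofe] → [hkdofi]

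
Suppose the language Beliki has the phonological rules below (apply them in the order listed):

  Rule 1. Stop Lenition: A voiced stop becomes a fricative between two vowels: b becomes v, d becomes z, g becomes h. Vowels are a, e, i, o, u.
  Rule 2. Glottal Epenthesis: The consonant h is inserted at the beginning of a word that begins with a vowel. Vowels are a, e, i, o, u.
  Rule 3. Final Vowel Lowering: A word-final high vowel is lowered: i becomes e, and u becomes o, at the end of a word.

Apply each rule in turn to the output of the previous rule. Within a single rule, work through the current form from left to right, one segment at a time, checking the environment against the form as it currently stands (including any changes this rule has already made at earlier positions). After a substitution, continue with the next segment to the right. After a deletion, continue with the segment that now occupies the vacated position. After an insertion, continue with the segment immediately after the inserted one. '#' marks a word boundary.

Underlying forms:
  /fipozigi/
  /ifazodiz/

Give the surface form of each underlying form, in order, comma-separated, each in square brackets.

/fipozigi/:
  Rule 1 Stop Lenition: [fipozigi] → [fipozihi]
  Rule 2 Glottal Epenthesis: no change — [fipozihi]
  Rule 3 Final Vowel Lowering: [fipozihi] → [fipozihe]
/ifazodiz/:
  Rule 1 Stop Lenition: [ifazodiz] → [ifazoziz]
  Rule 2 Glottal Epenthesis: [ifazoziz] → [hifazoziz]
  Rule 3 Final Vowel Lowering: no change — [hifazoziz]

[fipozihe], [hifazoziz]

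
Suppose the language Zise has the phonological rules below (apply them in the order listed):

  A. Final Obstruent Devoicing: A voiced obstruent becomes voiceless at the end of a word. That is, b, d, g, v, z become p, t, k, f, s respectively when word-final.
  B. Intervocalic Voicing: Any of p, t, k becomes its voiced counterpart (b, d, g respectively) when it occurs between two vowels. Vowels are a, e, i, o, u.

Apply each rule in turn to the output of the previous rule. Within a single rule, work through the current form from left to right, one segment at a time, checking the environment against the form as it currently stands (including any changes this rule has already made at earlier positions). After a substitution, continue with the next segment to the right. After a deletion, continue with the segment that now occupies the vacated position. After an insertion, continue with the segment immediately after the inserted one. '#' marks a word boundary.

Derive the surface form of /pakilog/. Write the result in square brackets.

[pagilok]

A Final Obstruent Devoicing: [pakilog] → [pakilok]
B Intervocalic Voicing: [pakilok] → [pagilok]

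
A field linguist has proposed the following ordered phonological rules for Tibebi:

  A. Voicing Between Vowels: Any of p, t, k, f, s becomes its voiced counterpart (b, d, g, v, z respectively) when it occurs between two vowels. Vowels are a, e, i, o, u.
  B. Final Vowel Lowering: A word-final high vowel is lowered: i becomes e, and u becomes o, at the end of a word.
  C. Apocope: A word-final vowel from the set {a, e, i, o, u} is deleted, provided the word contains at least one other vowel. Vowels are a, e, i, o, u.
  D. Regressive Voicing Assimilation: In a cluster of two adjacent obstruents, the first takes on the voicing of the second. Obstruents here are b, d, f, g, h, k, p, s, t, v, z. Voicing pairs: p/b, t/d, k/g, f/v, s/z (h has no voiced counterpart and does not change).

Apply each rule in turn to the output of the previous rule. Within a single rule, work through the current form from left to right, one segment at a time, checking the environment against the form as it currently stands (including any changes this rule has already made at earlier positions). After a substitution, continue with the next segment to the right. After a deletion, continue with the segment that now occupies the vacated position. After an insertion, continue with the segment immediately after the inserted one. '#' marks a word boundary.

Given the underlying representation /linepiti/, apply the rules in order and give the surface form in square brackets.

A Voicing Between Vowels: [linepiti] → [linebidi]
B Final Vowel Lowering: [linebidi] → [linebide]
C Apocope: [linebide] → [linebid]
D Regressive Voicing Assimilation: no change — [linebid]

[linebid]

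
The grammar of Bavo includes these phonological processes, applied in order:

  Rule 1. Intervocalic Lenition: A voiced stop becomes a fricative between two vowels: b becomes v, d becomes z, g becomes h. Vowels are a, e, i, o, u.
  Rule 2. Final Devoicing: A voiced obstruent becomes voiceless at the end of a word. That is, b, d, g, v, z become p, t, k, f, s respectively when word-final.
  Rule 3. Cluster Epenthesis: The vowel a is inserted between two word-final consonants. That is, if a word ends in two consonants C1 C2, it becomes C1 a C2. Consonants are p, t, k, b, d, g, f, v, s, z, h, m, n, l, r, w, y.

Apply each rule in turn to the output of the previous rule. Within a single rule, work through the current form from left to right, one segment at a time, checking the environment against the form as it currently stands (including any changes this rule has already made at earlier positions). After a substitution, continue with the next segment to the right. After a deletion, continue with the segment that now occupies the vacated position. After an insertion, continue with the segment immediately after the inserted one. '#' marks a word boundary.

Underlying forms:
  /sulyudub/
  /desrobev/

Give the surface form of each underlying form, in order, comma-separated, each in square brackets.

[sulyuzup], [desrovef]

/sulyudub/:
  Rule 1 Intervocalic Lenition: [sulyudub] → [sulyuzub]
  Rule 2 Final Devoicing: [sulyuzub] → [sulyuzup]
  Rule 3 Cluster Epenthesis: no change — [sulyuzup]
/desrobev/:
  Rule 1 Intervocalic Lenition: [desrobev] → [desrovev]
  Rule 2 Final Devoicing: [desrovev] → [desrovef]
  Rule 3 Cluster Epenthesis: no change — [desrovef]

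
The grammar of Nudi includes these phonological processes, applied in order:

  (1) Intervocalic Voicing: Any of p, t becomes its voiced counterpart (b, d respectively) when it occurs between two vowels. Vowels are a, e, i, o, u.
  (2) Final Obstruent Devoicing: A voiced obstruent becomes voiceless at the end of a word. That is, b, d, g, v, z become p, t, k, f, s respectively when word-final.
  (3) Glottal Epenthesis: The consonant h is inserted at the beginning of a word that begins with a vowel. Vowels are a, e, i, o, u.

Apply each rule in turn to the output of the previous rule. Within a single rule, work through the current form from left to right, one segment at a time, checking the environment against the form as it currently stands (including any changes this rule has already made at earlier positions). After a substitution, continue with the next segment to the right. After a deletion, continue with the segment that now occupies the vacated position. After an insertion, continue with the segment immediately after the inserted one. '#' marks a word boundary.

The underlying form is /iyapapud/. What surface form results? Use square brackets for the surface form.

(1) Intervocalic Voicing: [iyapapud] → [iyababud]
(2) Final Obstruent Devoicing: [iyababud] → [iyababut]
(3) Glottal Epenthesis: [iyababut] → [hiyababut]

[hiyababut]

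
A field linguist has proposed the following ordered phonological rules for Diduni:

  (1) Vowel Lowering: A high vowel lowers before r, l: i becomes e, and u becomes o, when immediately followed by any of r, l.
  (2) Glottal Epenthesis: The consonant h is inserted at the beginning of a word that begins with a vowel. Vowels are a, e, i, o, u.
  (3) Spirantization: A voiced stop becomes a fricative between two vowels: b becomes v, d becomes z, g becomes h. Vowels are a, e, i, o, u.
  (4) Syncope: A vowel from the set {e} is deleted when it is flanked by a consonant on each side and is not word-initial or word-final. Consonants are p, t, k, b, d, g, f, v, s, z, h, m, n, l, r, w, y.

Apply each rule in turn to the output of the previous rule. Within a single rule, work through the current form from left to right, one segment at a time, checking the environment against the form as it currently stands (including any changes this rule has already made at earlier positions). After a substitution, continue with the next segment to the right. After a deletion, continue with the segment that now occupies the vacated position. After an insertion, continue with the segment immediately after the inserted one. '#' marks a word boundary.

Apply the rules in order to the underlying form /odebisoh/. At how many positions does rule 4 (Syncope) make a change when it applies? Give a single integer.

(1) Vowel Lowering: no change — [odebisoh]
(2) Glottal Epenthesis: [odebisoh] → [hodebisoh]
(3) Spirantization: [hodebisoh] → [hozevisoh]
(4) Syncope: [hozevisoh] → [hozvisoh]
Rule 4 changed 1 position(s).

1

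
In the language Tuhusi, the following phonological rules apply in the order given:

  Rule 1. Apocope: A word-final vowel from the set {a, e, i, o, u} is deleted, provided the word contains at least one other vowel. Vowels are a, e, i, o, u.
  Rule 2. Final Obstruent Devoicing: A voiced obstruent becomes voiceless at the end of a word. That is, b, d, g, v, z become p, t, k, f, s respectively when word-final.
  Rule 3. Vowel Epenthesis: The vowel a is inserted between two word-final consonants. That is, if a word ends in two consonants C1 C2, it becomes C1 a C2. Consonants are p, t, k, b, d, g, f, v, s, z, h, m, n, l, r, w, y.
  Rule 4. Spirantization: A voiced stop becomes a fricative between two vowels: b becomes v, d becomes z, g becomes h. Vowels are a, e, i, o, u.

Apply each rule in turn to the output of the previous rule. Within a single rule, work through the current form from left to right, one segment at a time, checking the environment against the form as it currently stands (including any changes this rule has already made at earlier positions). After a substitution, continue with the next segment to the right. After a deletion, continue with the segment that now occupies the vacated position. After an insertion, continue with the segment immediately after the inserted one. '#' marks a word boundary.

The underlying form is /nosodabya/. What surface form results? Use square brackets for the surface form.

[nosozavay]

Rule 1 Apocope: [nosodabya] → [nosodaby]
Rule 2 Final Obstruent Devoicing: no change — [nosodaby]
Rule 3 Vowel Epenthesis: [nosodaby] → [nosodabay]
Rule 4 Spirantization: [nosodabay] → [nosozavay]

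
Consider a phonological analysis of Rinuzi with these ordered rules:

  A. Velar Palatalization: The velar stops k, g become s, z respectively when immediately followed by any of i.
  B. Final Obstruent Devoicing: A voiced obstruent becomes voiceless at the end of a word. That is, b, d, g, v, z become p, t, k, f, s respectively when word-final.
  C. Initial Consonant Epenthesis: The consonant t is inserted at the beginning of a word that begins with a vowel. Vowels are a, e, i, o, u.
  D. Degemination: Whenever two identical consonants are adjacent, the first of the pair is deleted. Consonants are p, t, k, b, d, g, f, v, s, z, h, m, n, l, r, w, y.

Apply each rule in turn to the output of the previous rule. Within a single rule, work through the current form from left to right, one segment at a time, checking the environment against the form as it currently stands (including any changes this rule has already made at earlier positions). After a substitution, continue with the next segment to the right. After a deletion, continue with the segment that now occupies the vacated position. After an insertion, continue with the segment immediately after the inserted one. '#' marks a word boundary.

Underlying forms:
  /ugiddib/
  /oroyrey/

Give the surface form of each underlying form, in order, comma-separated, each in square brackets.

[tuzidip], [toroyrey]

/ugiddib/:
  A Velar Palatalization: [ugiddib] → [uziddib]
  B Final Obstruent Devoicing: [uziddib] → [uziddip]
  C Initial Consonant Epenthesis: [uziddip] → [tuziddip]
  D Degemination: [tuziddip] → [tuzidip]
/oroyrey/:
  A Velar Palatalization: no change — [oroyrey]
  B Final Obstruent Devoicing: no change — [oroyrey]
  C Initial Consonant Epenthesis: [oroyrey] → [toroyrey]
  D Degemination: no change — [toroyrey]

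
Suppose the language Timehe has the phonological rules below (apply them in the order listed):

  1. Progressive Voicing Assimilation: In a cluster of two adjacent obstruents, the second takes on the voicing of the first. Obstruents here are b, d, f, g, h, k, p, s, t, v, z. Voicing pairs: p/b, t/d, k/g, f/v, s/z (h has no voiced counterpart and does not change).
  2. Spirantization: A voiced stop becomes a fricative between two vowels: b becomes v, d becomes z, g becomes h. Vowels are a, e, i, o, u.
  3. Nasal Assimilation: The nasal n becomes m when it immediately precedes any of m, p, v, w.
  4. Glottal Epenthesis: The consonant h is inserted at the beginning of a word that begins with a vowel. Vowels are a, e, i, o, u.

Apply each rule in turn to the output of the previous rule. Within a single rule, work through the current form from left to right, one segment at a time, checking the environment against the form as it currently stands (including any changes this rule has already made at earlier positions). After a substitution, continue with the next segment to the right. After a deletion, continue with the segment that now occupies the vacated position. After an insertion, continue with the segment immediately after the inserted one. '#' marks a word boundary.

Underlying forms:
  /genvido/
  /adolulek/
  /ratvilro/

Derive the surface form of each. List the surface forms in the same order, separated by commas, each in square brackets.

[gemvizo], [hazolulek], [ratfilro]

/genvido/:
  1 Progressive Voicing Assimilation: no change — [genvido]
  2 Spirantization: [genvido] → [genvizo]
  3 Nasal Assimilation: [genvizo] → [gemvizo]
  4 Glottal Epenthesis: no change — [gemvizo]
/adolulek/:
  1 Progressive Voicing Assimilation: no change — [adolulek]
  2 Spirantization: [adolulek] → [azolulek]
  3 Nasal Assimilation: no change — [azolulek]
  4 Glottal Epenthesis: [azolulek] → [hazolulek]
/ratvilro/:
  1 Progressive Voicing Assimilation: [ratvilro] → [ratfilro]
  2 Spirantization: no change — [ratfilro]
  3 Nasal Assimilation: no change — [ratfilro]
  4 Glottal Epenthesis: no change — [ratfilro]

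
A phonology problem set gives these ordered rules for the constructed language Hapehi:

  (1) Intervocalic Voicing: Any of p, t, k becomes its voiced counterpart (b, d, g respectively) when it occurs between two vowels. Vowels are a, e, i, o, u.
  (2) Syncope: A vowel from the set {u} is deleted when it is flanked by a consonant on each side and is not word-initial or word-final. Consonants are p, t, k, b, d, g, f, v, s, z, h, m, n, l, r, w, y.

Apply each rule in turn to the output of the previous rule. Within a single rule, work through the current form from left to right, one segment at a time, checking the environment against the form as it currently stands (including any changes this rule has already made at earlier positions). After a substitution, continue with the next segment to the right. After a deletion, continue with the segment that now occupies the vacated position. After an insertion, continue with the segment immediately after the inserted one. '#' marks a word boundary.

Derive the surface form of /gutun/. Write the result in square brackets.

(1) Intervocalic Voicing: [gutun] → [gudun]
(2) Syncope: [gudun] → [gdn]

[gdn]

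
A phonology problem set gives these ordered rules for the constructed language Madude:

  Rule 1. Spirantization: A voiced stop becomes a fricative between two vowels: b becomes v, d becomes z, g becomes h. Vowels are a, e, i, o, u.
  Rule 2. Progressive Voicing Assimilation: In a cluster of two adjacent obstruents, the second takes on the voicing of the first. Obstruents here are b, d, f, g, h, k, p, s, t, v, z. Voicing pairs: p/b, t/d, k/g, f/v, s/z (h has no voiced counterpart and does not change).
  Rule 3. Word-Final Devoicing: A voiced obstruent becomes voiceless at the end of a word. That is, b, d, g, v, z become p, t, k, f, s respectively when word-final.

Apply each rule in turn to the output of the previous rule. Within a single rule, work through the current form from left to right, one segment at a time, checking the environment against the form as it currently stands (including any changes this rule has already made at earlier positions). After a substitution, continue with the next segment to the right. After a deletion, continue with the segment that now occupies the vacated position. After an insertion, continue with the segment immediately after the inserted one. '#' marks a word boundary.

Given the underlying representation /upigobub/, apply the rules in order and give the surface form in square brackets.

[upihovup]

Rule 1 Spirantization: [upigobub] → [upihovub]
Rule 2 Progressive Voicing Assimilation: no change — [upihovub]
Rule 3 Word-Final Devoicing: [upihovub] → [upihovup]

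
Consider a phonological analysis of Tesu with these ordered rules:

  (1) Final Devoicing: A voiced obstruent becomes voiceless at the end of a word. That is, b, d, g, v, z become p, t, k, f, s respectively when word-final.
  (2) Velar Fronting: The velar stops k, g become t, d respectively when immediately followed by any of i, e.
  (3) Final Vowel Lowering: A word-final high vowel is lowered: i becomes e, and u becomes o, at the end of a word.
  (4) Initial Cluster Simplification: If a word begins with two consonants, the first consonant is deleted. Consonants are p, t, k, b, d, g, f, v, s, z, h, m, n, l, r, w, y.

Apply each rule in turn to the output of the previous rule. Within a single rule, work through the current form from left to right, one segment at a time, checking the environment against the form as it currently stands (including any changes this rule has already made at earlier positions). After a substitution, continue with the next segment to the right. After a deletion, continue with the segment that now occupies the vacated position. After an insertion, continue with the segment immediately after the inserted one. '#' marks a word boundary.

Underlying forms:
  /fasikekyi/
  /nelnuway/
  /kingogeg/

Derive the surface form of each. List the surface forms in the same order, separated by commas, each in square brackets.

/fasikekyi/:
  (1) Final Devoicing: no change — [fasikekyi]
  (2) Velar Fronting: [fasikekyi] → [fasitekyi]
  (3) Final Vowel Lowering: [fasitekyi] → [fasitekye]
  (4) Initial Cluster Simplification: no change — [fasitekye]
/nelnuway/:
  (1) Final Devoicing: no change — [nelnuway]
  (2) Velar Fronting: no change — [nelnuway]
  (3) Final Vowel Lowering: no change — [nelnuway]
  (4) Initial Cluster Simplification: no change — [nelnuway]
/kingogeg/:
  (1) Final Devoicing: [kingogeg] → [kingogek]
  (2) Velar Fronting: [kingogek] → [tingodek]
  (3) Final Vowel Lowering: no change — [tingodek]
  (4) Initial Cluster Simplification: no change — [tingodek]

[fasitekye], [nelnuway], [tingodek]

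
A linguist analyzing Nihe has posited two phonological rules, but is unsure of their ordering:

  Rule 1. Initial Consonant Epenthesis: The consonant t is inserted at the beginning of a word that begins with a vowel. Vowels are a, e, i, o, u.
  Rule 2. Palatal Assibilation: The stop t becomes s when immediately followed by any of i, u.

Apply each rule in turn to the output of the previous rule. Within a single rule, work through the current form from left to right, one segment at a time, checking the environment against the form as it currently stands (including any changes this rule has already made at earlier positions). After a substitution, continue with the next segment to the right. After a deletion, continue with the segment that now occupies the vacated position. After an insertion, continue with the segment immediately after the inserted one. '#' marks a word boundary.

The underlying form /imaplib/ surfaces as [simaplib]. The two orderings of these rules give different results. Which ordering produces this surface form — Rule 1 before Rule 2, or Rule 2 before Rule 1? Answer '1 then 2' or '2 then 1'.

Order 1 then 2:
  1 Initial Consonant Epenthesis: [imaplib] → [timaplib]
  2 Palatal Assibilation: [timaplib] → [simaplib]
  result: [simaplib]
Order 2 then 1:
  2 Palatal Assibilation: no change — [imaplib]
  1 Initial Consonant Epenthesis: [imaplib] → [timaplib]
  result: [timaplib]

1 then 2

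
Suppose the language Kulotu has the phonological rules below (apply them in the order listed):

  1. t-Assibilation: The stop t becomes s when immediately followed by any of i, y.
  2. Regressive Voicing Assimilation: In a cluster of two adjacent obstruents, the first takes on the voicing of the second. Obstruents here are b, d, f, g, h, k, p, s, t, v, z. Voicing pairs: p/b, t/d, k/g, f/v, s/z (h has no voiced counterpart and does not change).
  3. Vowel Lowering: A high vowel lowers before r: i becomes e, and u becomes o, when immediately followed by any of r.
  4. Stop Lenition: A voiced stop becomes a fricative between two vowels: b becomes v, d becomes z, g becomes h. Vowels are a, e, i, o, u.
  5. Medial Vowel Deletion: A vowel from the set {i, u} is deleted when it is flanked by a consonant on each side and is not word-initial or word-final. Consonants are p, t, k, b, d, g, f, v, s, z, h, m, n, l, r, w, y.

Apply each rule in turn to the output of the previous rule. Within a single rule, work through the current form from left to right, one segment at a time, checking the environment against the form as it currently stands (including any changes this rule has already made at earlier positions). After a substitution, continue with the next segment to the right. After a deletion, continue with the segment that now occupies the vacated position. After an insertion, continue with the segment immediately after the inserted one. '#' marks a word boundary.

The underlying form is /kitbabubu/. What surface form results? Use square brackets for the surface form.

[kdbavvu]

1 t-Assibilation: no change — [kitbabubu]
2 Regressive Voicing Assimilation: [kitbabubu] → [kidbabubu]
3 Vowel Lowering: no change — [kidbabubu]
4 Stop Lenition: [kidbabubu] → [kidbavuvu]
5 Medial Vowel Deletion: [kidbavuvu] → [kdbavvu]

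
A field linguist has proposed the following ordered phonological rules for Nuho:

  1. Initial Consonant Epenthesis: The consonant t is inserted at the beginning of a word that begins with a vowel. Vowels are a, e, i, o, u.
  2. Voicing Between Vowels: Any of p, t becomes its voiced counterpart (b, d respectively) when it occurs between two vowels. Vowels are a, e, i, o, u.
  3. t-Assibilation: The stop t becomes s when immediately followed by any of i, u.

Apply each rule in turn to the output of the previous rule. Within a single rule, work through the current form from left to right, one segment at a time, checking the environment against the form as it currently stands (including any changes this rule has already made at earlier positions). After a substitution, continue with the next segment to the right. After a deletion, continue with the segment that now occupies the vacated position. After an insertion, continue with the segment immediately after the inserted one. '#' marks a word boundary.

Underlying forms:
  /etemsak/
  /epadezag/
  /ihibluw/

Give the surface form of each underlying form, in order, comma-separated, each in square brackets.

[tedemsak], [tebadezag], [sihibluw]

/etemsak/:
  1 Initial Consonant Epenthesis: [etemsak] → [tetemsak]
  2 Voicing Between Vowels: [tetemsak] → [tedemsak]
  3 t-Assibilation: no change — [tedemsak]
/epadezag/:
  1 Initial Consonant Epenthesis: [epadezag] → [tepadezag]
  2 Voicing Between Vowels: [tepadezag] → [tebadezag]
  3 t-Assibilation: no change — [tebadezag]
/ihibluw/:
  1 Initial Consonant Epenthesis: [ihibluw] → [tihibluw]
  2 Voicing Between Vowels: no change — [tihibluw]
  3 t-Assibilation: [tihibluw] → [sihibluw]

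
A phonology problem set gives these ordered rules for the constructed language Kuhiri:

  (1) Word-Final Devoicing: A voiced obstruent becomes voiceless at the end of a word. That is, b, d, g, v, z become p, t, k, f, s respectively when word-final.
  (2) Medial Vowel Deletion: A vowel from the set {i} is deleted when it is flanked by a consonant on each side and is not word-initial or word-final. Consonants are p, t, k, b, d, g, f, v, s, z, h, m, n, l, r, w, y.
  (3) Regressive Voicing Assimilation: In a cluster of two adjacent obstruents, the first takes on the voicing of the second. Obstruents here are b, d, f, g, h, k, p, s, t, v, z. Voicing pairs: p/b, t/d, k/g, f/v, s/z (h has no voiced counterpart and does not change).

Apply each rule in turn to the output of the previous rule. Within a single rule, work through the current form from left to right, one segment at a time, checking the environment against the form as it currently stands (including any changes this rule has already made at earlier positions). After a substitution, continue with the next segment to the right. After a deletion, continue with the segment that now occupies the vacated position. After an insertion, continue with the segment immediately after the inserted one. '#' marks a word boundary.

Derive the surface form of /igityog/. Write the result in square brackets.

[iktyok]

(1) Word-Final Devoicing: [igityog] → [igityok]
(2) Medial Vowel Deletion: [igityok] → [igtyok]
(3) Regressive Voicing Assimilation: [igtyok] → [iktyok]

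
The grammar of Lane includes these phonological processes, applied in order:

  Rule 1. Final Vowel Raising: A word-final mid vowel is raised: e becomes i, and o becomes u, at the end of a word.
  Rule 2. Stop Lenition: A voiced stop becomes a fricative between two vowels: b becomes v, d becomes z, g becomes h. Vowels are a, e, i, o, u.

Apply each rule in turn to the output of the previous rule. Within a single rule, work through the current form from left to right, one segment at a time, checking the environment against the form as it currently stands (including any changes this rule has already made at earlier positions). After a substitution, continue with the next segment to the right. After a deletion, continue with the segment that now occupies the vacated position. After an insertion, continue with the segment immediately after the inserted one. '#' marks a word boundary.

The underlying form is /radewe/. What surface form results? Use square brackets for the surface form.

Rule 1 Final Vowel Raising: [radewe] → [radewi]
Rule 2 Stop Lenition: [radewi] → [razewi]

[razewi]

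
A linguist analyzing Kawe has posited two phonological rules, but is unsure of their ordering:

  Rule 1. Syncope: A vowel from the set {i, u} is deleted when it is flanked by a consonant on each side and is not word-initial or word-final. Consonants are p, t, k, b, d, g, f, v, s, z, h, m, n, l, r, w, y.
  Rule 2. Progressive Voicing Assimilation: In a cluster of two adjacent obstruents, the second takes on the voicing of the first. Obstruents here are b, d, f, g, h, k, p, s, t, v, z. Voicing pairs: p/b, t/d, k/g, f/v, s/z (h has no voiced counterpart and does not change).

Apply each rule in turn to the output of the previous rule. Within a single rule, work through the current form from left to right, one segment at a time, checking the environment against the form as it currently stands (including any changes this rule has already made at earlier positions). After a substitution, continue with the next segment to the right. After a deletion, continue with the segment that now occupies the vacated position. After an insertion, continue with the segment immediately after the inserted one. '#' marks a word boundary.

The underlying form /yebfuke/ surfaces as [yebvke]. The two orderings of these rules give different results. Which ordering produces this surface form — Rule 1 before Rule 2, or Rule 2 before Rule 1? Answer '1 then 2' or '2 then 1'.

Order 1 then 2:
  1 Syncope: [yebfuke] → [yebfke]
  2 Progressive Voicing Assimilation: [yebfke] → [yebvge]
  result: [yebvge]
Order 2 then 1:
  2 Progressive Voicing Assimilation: [yebfuke] → [yebvuke]
  1 Syncope: [yebvuke] → [yebvke]
  result: [yebvke]

2 then 1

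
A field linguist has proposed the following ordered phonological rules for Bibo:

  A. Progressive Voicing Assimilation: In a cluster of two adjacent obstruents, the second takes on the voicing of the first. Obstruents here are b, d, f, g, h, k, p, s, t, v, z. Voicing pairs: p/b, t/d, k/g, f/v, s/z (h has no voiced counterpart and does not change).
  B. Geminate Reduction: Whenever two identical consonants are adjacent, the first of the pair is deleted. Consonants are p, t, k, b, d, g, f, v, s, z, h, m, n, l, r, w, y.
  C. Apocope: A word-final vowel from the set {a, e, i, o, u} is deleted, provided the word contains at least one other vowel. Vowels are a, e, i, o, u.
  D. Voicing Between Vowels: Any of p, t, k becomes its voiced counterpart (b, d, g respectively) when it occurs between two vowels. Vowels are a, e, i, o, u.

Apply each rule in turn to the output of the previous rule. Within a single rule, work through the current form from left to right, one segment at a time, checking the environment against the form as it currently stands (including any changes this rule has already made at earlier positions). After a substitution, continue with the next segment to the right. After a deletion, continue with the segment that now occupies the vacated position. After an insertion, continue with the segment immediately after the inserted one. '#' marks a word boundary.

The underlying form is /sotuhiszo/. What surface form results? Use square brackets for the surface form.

[soduhis]

A Progressive Voicing Assimilation: [sotuhiszo] → [sotuhisso]
B Geminate Reduction: [sotuhisso] → [sotuhiso]
C Apocope: [sotuhiso] → [sotuhis]
D Voicing Between Vowels: [sotuhis] → [soduhis]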